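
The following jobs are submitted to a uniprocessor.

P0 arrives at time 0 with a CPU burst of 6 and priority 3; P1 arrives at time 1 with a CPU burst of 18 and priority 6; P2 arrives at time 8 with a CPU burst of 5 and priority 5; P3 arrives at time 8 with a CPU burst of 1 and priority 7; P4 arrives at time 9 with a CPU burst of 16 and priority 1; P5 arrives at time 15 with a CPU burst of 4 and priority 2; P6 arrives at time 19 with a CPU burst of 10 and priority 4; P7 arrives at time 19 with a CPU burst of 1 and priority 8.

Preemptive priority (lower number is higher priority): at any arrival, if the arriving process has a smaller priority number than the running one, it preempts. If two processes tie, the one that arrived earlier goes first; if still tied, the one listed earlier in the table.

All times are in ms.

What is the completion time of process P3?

Schedule: | P0 0-6 | P1 6-8 | P2 8-9 | P4 9-25 | P5 25-29 | P6 29-39 | P2 39-43 | P1 43-59 | P3 59-60 | P7 60-61 |
Completion: P0=6  P1=59  P2=43  P3=60  P4=25  P5=29  P6=39  P7=61
Turnaround (C−A): P0=6  P1=58  P2=35  P3=52  P4=16  P5=14  P6=20  P7=42

60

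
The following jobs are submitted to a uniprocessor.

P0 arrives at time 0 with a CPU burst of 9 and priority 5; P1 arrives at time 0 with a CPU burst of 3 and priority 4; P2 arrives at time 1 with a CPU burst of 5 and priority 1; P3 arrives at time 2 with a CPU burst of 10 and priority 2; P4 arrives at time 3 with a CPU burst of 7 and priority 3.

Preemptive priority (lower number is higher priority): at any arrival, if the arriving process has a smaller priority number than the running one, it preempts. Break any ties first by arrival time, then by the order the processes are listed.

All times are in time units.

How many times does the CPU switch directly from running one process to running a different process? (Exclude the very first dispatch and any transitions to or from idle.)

Timeline: | P1 0-1 | P2 1-6 | P3 6-16 | P4 16-23 | P1 23-25 | P0 25-34 |
Completion: P0=34  P1=25  P2=6  P3=16  P4=23

5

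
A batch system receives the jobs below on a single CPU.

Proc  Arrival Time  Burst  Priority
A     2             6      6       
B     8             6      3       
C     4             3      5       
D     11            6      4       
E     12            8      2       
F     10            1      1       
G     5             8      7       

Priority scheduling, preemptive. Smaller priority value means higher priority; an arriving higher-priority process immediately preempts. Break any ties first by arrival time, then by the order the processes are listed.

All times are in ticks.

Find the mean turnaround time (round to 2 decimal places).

15.71

Schedule: | idle 0-2 | A 2-4 | C 4-7 | A 7-8 | B 8-10 | F 10-11 | B 11-12 | E 12-20 | B 20-23 | D 23-29 | A 29-32 | G 32-40 |
Completion: A=32  B=23  C=7  D=29  E=20  F=11  G=40
Turnaround times: A=30, B=15, C=3, D=18, E=8, F=1, G=35
Average turnaround = (30+15+3+18+8+1+35) / 7 = 110/7 = 15.71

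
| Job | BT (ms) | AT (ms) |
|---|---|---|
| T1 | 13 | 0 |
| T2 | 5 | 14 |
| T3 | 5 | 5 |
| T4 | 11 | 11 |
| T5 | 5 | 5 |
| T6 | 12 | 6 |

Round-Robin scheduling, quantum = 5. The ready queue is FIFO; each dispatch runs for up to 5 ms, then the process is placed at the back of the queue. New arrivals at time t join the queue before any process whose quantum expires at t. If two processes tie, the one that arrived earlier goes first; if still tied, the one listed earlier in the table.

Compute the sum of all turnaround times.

Gantt: | T1 0-5 | T3 5-10 | T5 10-15 | T1 15-20 | T6 20-25 | T4 25-30 | T2 30-35 | T1 35-38 | T6 38-43 | T4 43-48 | T6 48-50 | T4 50-51 |
Completion: T1=38  T2=35  T3=10  T4=51  T5=15  T6=50
Turnaround (C−A): T1=38  T2=21  T3=5  T4=40  T5=10  T6=44
Turnaround = completion − arrival: T1=38, T2=21, T3=5, T4=40, T5=10, T6=44
Total turnaround = 38 + 21 + 5 + 40 + 10 + 44 = 158

158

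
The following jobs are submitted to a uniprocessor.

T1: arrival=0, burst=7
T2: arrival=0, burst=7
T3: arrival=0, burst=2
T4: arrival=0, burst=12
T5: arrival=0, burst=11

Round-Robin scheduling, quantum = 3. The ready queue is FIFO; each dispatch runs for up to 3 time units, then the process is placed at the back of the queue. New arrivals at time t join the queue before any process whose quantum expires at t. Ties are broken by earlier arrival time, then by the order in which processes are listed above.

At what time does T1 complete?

Schedule: | T1 0-3 | T2 3-6 | T3 6-8 | T4 8-11 | T5 11-14 | T1 14-17 | T2 17-20 | T4 20-23 | T5 23-26 | T1 26-27 | T2 27-28 | T4 28-31 | T5 31-34 | T4 34-37 | T5 37-39 |
Completion: T1=27  T2=28  T3=8  T4=37  T5=39

27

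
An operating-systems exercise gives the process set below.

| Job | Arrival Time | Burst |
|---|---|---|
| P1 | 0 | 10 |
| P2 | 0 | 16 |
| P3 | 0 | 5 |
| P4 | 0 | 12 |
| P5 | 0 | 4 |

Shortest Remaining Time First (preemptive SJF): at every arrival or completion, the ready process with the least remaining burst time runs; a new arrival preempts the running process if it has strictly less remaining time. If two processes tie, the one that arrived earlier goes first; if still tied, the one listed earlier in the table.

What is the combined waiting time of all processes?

63

Timeline: | P5 0-4 | P3 4-9 | P1 9-19 | P4 19-31 | P2 31-47 |
Completion: P1=19  P2=47  P3=9  P4=31  P5=4
Waiting = turnaround − burst: P1=9, P2=31, P3=4, P4=19, P5=0
Total waiting = 9 + 31 + 4 + 19 + 0 = 63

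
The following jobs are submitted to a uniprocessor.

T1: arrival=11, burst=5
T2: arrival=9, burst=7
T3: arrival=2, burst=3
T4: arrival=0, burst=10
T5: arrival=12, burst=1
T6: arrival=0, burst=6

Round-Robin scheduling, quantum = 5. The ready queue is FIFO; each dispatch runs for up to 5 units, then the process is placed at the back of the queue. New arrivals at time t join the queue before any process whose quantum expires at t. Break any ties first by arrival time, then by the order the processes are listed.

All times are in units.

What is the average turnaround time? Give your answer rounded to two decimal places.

Schedule: | T4 0-5 | T6 5-10 | T3 10-13 | T4 13-18 | T2 18-23 | T6 23-24 | T1 24-29 | T5 29-30 | T2 30-32 |
Completion: T1=29  T2=32  T3=13  T4=18  T5=30  T6=24
Turnaround (C−A): T1=18  T2=23  T3=11  T4=18  T5=18  T6=24
Turnaround times: T1=18, T2=23, T3=11, T4=18, T5=18, T6=24
Average turnaround = (18+23+11+18+18+24) / 6 = 112/6 = 18.67

18.67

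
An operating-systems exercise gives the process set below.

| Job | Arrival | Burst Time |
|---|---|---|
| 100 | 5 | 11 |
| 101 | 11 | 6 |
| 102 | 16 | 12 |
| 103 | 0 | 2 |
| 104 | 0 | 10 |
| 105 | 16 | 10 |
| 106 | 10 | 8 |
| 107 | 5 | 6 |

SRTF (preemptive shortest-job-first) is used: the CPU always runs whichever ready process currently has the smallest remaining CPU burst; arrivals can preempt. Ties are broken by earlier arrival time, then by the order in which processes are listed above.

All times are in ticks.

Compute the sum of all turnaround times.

183

Schedule: | 103 0-2 | 104 2-5 | 107 5-11 | 101 11-17 | 104 17-24 | 106 24-32 | 105 32-42 | 100 42-53 | 102 53-65 |
Completion: 100=53  101=17  102=65  103=2  104=24  105=42  106=32  107=11
Turnaround = completion − arrival: 100=48, 101=6, 102=49, 103=2, 104=24, 105=26, 106=22, 107=6
Total turnaround = 48 + 6 + 49 + 2 + 24 + 26 + 22 + 6 = 183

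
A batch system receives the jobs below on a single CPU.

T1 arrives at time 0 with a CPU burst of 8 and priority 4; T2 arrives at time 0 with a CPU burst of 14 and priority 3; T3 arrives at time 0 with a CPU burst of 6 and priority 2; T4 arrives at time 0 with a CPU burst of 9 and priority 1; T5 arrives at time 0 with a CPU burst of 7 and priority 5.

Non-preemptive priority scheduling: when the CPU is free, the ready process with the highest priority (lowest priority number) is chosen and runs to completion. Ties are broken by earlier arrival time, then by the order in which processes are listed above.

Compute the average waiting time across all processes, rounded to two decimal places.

18.00

Gantt: | T4 0-9 | T3 9-15 | T2 15-29 | T1 29-37 | T5 37-44 |
Completion: T1=37  T2=29  T3=15  T4=9  T5=44
Turnaround (C−A): T1=37  T2=29  T3=15  T4=9  T5=44
Waiting times: T1=29, T2=15, T3=9, T4=0, T5=37
Average waiting = (29+15+9+0+37) / 5 = 90/5 = 18.00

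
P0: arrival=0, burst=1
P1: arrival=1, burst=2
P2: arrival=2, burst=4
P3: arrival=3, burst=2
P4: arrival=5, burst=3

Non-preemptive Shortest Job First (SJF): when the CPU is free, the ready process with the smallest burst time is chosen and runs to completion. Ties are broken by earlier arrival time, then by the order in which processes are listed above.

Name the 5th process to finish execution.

P2

Timeline: | P0 0-1 | P1 1-3 | P3 3-5 | P4 5-8 | P2 8-12 |
Completion: P0=1  P1=3  P2=12  P3=5  P4=8
Turnaround (C−A): P0=1  P1=2  P2=10  P3=2  P4=3
Finish order: P0 → P1 → P3 → P4 → P2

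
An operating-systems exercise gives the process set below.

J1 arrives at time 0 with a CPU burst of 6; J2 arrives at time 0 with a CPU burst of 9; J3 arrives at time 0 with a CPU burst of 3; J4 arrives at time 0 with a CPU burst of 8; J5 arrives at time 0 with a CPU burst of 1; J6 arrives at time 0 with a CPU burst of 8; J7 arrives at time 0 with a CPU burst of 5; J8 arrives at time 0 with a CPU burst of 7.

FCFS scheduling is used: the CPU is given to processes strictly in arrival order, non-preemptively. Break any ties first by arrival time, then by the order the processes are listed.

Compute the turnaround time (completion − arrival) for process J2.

Timeline: | J1 0-6 | J2 6-15 | J3 15-18 | J4 18-26 | J5 26-27 | J6 27-35 | J7 35-40 | J8 40-47 |
Completion: J1=6  J2=15  J3=18  J4=26  J5=27  J6=35  J7=40  J8=47
Turnaround (C−A): J1=6  J2=15  J3=18  J4=26  J5=27  J6=35  J7=40  J8=47
Turnaround(J2) = completion − arrival = 15 − 0 = 15

15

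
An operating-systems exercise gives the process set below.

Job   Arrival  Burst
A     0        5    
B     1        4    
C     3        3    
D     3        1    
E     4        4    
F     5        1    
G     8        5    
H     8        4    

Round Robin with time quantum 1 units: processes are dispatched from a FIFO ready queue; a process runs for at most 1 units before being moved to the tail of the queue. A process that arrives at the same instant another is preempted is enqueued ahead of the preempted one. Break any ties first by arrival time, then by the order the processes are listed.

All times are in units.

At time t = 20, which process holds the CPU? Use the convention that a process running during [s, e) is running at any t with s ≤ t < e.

Gantt: | A 0-1 | B 1-2 | A 2-3 | B 3-4 | C 4-5 | D 5-6 | A 6-7 | E 7-8 | B 8-9 | F 9-10 | C 10-11 | A 11-12 | G 12-13 | H 13-14 | E 14-15 | B 15-16 | C 16-17 | A 17-18 | G 18-19 | H 19-20 | E 20-21 | G 21-22 | H 22-23 | E 23-24 | G 24-25 | H 25-26 | G 26-27 |
Completion: A=18  B=16  C=17  D=6  E=24  F=10  G=27  H=26

E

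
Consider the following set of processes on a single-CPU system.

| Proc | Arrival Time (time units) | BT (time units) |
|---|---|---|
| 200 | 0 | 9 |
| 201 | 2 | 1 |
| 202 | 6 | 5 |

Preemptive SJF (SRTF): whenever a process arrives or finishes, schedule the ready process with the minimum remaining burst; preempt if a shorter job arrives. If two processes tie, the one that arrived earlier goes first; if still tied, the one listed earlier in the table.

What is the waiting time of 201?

Gantt: | 200 0-2 | 201 2-3 | 200 3-10 | 202 10-15 |
Completion: 200=10  201=3  202=15
Waiting(201) = turnaround − burst = 1 − 1 = 0

0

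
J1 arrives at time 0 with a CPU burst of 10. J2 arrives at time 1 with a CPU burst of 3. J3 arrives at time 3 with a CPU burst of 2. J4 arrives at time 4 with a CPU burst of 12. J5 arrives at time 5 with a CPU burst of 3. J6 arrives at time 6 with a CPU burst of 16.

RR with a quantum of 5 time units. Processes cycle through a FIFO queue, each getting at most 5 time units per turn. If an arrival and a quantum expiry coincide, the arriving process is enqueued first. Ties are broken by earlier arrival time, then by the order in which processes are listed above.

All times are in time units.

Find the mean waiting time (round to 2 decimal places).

Gantt: | J1 0-5 | J2 5-8 | J3 8-10 | J4 10-15 | J5 15-18 | J1 18-23 | J6 23-28 | J4 28-33 | J6 33-38 | J4 38-40 | J6 40-46 |
Completion: J1=23  J2=8  J3=10  J4=40  J5=18  J6=46
Turnaround (C−A): J1=23  J2=7  J3=7  J4=36  J5=13  J6=40
Waiting times: J1=13, J2=4, J3=5, J4=24, J5=10, J6=24
Average waiting = (13+4+5+24+10+24) / 6 = 80/6 = 13.33

13.33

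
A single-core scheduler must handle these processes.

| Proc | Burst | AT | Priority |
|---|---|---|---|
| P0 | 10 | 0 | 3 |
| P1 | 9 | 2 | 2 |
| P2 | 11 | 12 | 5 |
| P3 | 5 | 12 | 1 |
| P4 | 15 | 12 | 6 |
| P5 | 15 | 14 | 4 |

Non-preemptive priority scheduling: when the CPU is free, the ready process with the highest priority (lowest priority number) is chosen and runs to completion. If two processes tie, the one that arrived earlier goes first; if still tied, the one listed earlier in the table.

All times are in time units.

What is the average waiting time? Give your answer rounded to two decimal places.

Gantt: | P0 0-10 | P1 10-19 | P3 19-24 | P5 24-39 | P2 39-50 | P4 50-65 |
Completion: P0=10  P1=19  P2=50  P3=24  P4=65  P5=39
Waiting times: P0=0, P1=8, P2=27, P3=7, P4=38, P5=10
Average waiting = (0+8+27+7+38+10) / 6 = 90/6 = 15.00

15.00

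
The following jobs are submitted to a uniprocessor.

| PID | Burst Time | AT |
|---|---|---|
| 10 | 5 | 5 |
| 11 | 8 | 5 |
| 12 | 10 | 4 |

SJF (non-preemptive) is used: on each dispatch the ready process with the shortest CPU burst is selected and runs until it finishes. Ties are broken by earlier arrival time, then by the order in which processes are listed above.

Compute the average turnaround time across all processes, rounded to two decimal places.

15.33

Gantt: | idle 0-4 | 12 4-14 | 10 14-19 | 11 19-27 |
Completion: 10=19  11=27  12=14
Turnaround (C−A): 10=14  11=22  12=10
Turnaround times: 10=14, 11=22, 12=10
Average turnaround = (14+22+10) / 3 = 46/3 = 15.33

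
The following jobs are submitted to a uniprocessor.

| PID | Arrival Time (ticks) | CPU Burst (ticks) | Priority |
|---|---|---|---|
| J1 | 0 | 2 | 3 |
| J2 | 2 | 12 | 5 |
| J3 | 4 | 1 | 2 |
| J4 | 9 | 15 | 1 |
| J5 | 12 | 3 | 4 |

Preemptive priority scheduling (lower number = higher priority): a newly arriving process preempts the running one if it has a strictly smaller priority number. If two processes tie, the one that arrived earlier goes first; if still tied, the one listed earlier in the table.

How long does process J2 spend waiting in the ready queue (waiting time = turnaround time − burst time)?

19

Schedule: | J1 0-2 | J2 2-4 | J3 4-5 | J2 5-9 | J4 9-24 | J5 24-27 | J2 27-33 |
Completion: J1=2  J2=33  J3=5  J4=24  J5=27
Waiting(J2) = turnaround − burst = 31 − 12 = 19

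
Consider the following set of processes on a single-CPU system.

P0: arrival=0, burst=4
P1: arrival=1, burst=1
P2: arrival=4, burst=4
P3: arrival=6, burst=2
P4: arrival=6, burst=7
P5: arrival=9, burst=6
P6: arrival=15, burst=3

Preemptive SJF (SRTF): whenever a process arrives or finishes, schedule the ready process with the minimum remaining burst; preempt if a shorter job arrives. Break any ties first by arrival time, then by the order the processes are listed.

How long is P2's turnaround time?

7

Schedule: | P0 0-1 | P1 1-2 | P0 2-5 | P2 5-6 | P3 6-8 | P2 8-11 | P5 11-17 | P6 17-20 | P4 20-27 |
Completion: P0=5  P1=2  P2=11  P3=8  P4=27  P5=17  P6=20
Turnaround (C−A): P0=5  P1=1  P2=7  P3=2  P4=21  P5=8  P6=5
Turnaround(P2) = completion − arrival = 11 − 4 = 7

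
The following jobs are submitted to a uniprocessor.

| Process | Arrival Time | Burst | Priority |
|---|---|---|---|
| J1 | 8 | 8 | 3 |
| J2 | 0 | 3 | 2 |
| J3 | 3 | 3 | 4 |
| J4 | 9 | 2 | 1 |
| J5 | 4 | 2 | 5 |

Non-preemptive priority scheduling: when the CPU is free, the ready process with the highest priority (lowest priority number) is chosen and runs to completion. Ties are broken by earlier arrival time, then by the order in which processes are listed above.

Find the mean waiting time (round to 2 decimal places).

Schedule: | J2 0-3 | J3 3-6 | J5 6-8 | J1 8-16 | J4 16-18 |
Completion: J1=16  J2=3  J3=6  J4=18  J5=8
Waiting times: J1=0, J2=0, J3=0, J4=7, J5=2
Average waiting = (0+0+0+7+2) / 5 = 9/5 = 1.80

1.80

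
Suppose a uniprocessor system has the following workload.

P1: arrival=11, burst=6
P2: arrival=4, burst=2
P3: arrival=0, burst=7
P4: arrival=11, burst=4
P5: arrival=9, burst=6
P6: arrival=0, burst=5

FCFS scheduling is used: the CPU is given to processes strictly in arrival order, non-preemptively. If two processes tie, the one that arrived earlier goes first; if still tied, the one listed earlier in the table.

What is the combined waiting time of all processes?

44

Gantt: | P3 0-7 | P6 7-12 | P2 12-14 | P5 14-20 | P1 20-26 | P4 26-30 |
Completion: P1=26  P2=14  P3=7  P4=30  P5=20  P6=12
Turnaround (C−A): P1=15  P2=10  P3=7  P4=19  P5=11  P6=12
Waiting = turnaround − burst: P1=9, P2=8, P3=0, P4=15, P5=5, P6=7
Total waiting = 9 + 8 + 0 + 15 + 5 + 7 = 44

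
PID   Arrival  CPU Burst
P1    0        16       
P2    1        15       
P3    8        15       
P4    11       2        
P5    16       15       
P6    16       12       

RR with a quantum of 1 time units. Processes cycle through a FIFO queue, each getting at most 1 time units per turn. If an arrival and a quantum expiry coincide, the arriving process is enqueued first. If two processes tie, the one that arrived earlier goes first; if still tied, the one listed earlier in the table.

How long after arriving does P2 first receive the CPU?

0

Schedule: | P1 0-1 | P2 1-2 | P1 2-3 | P2 3-4 | P1 4-5 | P2 5-6 | P1 6-7 | P2 7-8 | P1 8-9 | P3 9-10 | P2 10-11 | P1 11-12 | P3 12-13 | P4 13-14 | P2 14-15 | P1 15-16 | P3 16-17 | P4 17-18 | P2 18-19 | P5 19-20 | P6 20-21 | P1 21-22 | P3 22-23 | P2 23-24 | P5 24-25 | P6 25-26 | P1 26-27 | P3 27-28 | P2 28-29 | P5 29-30 | P6 30-31 | P1 31-32 | P3 32-33 | P2 33-34 | P5 34-35 | P6 35-36 | P1 36-37 | P3 37-38 | P2 38-39 | P5 39-40 | P6 40-41 | P1 41-42 | P3 42-43 | P2 43-44 | P5 44-45 | P6 45-46 | P1 46-47 | P3 47-48 | P2 48-49 | P5 49-50 | P6 50-51 | P1 51-52 | P3 52-53 | P2 53-54 | P5 54-55 | P6 55-56 | P1 56-57 | P3 57-58 | P2 58-59 | P5 59-60 | P6 60-61 | P1 61-62 | P3 62-63 | P5 63-64 | P6 64-65 | P3 65-66 | P5 66-67 | P6 67-68 | P3 68-69 | P5 69-70 | P6 70-71 | P3 71-72 | P5 72-75 |
Completion: P1=62  P2=59  P3=72  P4=18  P5=75  P6=71
Turnaround (C−A): P1=62  P2=58  P3=64  P4=7  P5=59  P6=55
Response(P2) = first start − arrival = 1 − 1 = 0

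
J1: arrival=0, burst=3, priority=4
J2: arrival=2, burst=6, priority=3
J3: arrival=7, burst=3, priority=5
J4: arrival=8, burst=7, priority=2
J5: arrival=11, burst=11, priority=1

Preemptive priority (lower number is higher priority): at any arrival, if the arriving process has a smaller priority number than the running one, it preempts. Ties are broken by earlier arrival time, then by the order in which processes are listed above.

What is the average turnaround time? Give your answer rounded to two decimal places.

17.00

Gantt: | J1 0-2 | J2 2-8 | J4 8-11 | J5 11-22 | J4 22-26 | J1 26-27 | J3 27-30 |
Completion: J1=27  J2=8  J3=30  J4=26  J5=22
Turnaround times: J1=27, J2=6, J3=23, J4=18, J5=11
Average turnaround = (27+6+23+18+11) / 5 = 85/5 = 17.00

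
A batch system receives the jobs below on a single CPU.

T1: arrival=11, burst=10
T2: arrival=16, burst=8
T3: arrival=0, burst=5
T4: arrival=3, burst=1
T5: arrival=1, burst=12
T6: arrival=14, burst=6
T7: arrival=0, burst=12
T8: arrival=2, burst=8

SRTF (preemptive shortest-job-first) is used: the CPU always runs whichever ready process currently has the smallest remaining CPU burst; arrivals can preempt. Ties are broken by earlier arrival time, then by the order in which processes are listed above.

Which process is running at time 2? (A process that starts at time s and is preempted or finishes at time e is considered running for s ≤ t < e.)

Schedule: | T3 0-3 | T4 3-4 | T3 4-6 | T8 6-14 | T6 14-20 | T2 20-28 | T1 28-38 | T7 38-50 | T5 50-62 |
Completion: T1=38  T2=28  T3=6  T4=4  T5=62  T6=20  T7=50  T8=14

T3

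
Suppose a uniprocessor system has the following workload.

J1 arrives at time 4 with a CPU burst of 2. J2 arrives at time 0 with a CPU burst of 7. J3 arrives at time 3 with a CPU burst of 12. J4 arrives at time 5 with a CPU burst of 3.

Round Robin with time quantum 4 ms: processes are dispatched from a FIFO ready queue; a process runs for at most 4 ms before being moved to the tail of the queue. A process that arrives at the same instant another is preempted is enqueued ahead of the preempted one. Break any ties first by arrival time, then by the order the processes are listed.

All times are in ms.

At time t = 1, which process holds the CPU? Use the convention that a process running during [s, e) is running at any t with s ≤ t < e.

Schedule: | J2 0-4 | J3 4-8 | J1 8-10 | J2 10-13 | J4 13-16 | J3 16-24 |
Completion: J1=10  J2=13  J3=24  J4=16
Turnaround (C−A): J1=6  J2=13  J3=21  J4=11

J2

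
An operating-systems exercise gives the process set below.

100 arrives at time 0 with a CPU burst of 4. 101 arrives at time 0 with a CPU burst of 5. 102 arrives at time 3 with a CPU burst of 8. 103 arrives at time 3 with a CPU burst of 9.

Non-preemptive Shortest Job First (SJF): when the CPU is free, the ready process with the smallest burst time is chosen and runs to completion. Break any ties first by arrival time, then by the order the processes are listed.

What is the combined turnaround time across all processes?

50

Gantt: | 100 0-4 | 101 4-9 | 102 9-17 | 103 17-26 |
Completion: 100=4  101=9  102=17  103=26
Turnaround (C−A): 100=4  101=9  102=14  103=23
Turnaround = completion − arrival: 100=4, 101=9, 102=14, 103=23
Total turnaround = 4 + 9 + 14 + 23 = 50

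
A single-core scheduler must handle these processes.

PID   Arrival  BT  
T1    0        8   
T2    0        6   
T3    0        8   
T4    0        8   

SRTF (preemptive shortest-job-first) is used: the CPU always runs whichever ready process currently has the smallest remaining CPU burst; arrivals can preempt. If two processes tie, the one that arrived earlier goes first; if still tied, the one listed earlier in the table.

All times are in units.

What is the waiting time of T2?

Schedule: | T2 0-6 | T1 6-14 | T3 14-22 | T4 22-30 |
Completion: T1=14  T2=6  T3=22  T4=30
Turnaround (C−A): T1=14  T2=6  T3=22  T4=30
Waiting(T2) = turnaround − burst = 6 − 6 = 0

0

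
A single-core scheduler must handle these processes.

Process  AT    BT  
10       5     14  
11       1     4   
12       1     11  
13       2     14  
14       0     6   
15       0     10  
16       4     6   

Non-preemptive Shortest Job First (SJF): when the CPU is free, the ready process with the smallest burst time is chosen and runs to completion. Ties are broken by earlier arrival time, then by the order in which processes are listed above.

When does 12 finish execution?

Timeline: | 14 0-6 | 11 6-10 | 16 10-16 | 15 16-26 | 12 26-37 | 13 37-51 | 10 51-65 |
Completion: 10=65  11=10  12=37  13=51  14=6  15=26  16=16
Turnaround (C−A): 10=60  11=9  12=36  13=49  14=6  15=26  16=12

37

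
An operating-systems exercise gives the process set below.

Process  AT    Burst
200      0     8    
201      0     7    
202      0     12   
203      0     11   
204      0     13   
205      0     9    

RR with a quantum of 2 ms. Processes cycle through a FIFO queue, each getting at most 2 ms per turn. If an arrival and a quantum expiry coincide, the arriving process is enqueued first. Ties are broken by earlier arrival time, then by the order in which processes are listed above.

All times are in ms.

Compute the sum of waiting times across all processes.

Gantt: | 200 0-2 | 201 2-4 | 202 4-6 | 203 6-8 | 204 8-10 | 205 10-12 | 200 12-14 | 201 14-16 | 202 16-18 | 203 18-20 | 204 20-22 | 205 22-24 | 200 24-26 | 201 26-28 | 202 28-30 | 203 30-32 | 204 32-34 | 205 34-36 | 200 36-38 | 201 38-39 | 202 39-41 | 203 41-43 | 204 43-45 | 205 45-47 | 202 47-49 | 203 49-51 | 204 51-53 | 205 53-54 | 202 54-56 | 203 56-57 | 204 57-60 |
Completion: 200=38  201=39  202=56  203=57  204=60  205=54
Waiting = turnaround − burst: 200=30, 201=32, 202=44, 203=46, 204=47, 205=45
Total waiting = 30 + 32 + 44 + 46 + 47 + 45 = 244

244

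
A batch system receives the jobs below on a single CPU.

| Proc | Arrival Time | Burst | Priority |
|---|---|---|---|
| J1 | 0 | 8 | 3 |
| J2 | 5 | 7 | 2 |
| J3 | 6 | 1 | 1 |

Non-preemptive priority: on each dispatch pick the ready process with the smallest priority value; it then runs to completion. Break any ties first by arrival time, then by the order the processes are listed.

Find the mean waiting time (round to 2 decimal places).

Timeline: | J1 0-8 | J3 8-9 | J2 9-16 |
Completion: J1=8  J2=16  J3=9
Waiting times: J1=0, J2=4, J3=2
Average waiting = (0+4+2) / 3 = 6/3 = 2.00

2.00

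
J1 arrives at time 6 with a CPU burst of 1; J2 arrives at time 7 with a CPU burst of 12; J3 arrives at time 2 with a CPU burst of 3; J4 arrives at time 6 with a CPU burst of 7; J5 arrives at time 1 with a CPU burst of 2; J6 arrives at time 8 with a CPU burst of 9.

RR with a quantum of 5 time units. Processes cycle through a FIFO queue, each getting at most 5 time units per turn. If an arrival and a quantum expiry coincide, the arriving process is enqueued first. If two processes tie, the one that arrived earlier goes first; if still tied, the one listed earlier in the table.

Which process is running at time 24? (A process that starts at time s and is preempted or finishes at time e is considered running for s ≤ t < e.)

J2

Timeline: | idle 0-1 | J5 1-3 | J3 3-6 | J1 6-7 | J4 7-12 | J2 12-17 | J6 17-22 | J4 22-24 | J2 24-29 | J6 29-33 | J2 33-35 |
Completion: J1=7  J2=35  J3=6  J4=24  J5=3  J6=33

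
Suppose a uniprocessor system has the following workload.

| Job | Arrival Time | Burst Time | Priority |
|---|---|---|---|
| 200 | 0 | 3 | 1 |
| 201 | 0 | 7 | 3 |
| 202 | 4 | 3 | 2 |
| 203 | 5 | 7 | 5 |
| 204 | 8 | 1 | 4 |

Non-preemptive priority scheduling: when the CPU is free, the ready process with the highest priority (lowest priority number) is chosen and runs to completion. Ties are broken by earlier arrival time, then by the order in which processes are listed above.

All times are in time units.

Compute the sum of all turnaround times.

Timeline: | 200 0-3 | 201 3-10 | 202 10-13 | 204 13-14 | 203 14-21 |
Completion: 200=3  201=10  202=13  203=21  204=14
Turnaround (C−A): 200=3  201=10  202=9  203=16  204=6
Turnaround = completion − arrival: 200=3, 201=10, 202=9, 203=16, 204=6
Total turnaround = 3 + 10 + 9 + 16 + 6 = 44

44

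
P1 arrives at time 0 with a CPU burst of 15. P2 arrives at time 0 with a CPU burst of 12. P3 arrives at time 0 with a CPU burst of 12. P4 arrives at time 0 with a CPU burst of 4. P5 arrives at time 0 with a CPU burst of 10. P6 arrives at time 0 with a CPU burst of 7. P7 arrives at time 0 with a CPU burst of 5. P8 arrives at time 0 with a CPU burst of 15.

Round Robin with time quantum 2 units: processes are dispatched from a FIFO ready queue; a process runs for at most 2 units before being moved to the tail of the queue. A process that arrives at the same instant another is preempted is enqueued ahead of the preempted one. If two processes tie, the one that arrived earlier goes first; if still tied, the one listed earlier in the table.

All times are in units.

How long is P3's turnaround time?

Timeline: | P1 0-2 | P2 2-4 | P3 4-6 | P4 6-8 | P5 8-10 | P6 10-12 | P7 12-14 | P8 14-16 | P1 16-18 | P2 18-20 | P3 20-22 | P4 22-24 | P5 24-26 | P6 26-28 | P7 28-30 | P8 30-32 | P1 32-34 | P2 34-36 | P3 36-38 | P5 38-40 | P6 40-42 | P7 42-43 | P8 43-45 | P1 45-47 | P2 47-49 | P3 49-51 | P5 51-53 | P6 53-54 | P8 54-56 | P1 56-58 | P2 58-60 | P3 60-62 | P5 62-64 | P8 64-66 | P1 66-68 | P2 68-70 | P3 70-72 | P8 72-74 | P1 74-76 | P8 76-78 | P1 78-79 | P8 79-80 |
Completion: P1=79  P2=70  P3=72  P4=24  P5=64  P6=54  P7=43  P8=80
Turnaround (C−A): P1=79  P2=70  P3=72  P4=24  P5=64  P6=54  P7=43  P8=80
Turnaround(P3) = completion − arrival = 72 − 0 = 72

72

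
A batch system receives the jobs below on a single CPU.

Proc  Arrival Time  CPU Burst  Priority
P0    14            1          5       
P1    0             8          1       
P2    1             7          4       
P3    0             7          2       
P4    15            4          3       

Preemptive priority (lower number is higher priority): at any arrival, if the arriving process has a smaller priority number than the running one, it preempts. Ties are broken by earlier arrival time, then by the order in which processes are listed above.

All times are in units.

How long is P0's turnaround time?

Gantt: | P1 0-8 | P3 8-15 | P4 15-19 | P2 19-26 | P0 26-27 |
Completion: P0=27  P1=8  P2=26  P3=15  P4=19
Turnaround(P0) = completion − arrival = 27 − 14 = 13

13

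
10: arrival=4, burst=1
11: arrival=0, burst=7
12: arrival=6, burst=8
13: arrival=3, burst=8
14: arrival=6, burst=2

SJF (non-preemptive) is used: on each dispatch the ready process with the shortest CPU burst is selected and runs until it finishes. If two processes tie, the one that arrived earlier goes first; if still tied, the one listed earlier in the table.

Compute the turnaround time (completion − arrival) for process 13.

Schedule: | 11 0-7 | 10 7-8 | 14 8-10 | 13 10-18 | 12 18-26 |
Completion: 10=8  11=7  12=26  13=18  14=10
Turnaround (C−A): 10=4  11=7  12=20  13=15  14=4
Turnaround(13) = completion − arrival = 18 − 3 = 15

15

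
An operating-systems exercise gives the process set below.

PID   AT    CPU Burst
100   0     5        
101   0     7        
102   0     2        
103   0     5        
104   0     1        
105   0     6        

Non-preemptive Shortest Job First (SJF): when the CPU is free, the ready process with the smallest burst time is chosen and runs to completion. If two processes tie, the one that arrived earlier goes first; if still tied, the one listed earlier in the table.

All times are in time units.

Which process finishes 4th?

Schedule: | 104 0-1 | 102 1-3 | 100 3-8 | 103 8-13 | 105 13-19 | 101 19-26 |
Completion: 100=8  101=26  102=3  103=13  104=1  105=19
Finish order: 104 → 102 → 100 → 103 → 105 → 101

103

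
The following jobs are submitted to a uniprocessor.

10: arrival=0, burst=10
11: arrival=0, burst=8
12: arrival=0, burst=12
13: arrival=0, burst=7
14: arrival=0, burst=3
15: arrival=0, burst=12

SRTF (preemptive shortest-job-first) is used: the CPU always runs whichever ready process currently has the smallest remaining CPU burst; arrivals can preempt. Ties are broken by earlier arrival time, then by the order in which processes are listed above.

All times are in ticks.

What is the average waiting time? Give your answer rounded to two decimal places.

Gantt: | 14 0-3 | 13 3-10 | 11 10-18 | 10 18-28 | 12 28-40 | 15 40-52 |
Completion: 10=28  11=18  12=40  13=10  14=3  15=52
Turnaround (C−A): 10=28  11=18  12=40  13=10  14=3  15=52
Waiting times: 10=18, 11=10, 12=28, 13=3, 14=0, 15=40
Average waiting = (18+10+28+3+0+40) / 6 = 99/6 = 16.50

16.50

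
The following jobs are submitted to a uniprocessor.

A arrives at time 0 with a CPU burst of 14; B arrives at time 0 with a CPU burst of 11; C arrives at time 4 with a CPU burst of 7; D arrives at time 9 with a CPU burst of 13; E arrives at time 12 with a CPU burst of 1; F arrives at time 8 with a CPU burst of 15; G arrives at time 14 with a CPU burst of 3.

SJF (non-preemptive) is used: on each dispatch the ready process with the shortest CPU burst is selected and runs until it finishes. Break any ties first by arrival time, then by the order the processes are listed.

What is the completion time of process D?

35

Schedule: | B 0-11 | C 11-18 | E 18-19 | G 19-22 | D 22-35 | A 35-49 | F 49-64 |
Completion: A=49  B=11  C=18  D=35  E=19  F=64  G=22
Turnaround (C−A): A=49  B=11  C=14  D=26  E=7  F=56  G=8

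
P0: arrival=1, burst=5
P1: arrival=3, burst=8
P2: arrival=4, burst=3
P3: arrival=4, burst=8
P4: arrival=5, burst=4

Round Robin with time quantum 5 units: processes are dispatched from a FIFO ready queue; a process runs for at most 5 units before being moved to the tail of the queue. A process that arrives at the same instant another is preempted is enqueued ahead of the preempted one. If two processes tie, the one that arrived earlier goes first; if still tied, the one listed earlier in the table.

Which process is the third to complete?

Timeline: | idle 0-1 | P0 1-6 | P1 6-11 | P2 11-14 | P3 14-19 | P4 19-23 | P1 23-26 | P3 26-29 |
Completion: P0=6  P1=26  P2=14  P3=29  P4=23
Turnaround (C−A): P0=5  P1=23  P2=10  P3=25  P4=18
Finish order: P0 → P2 → P4 → P1 → P3

P4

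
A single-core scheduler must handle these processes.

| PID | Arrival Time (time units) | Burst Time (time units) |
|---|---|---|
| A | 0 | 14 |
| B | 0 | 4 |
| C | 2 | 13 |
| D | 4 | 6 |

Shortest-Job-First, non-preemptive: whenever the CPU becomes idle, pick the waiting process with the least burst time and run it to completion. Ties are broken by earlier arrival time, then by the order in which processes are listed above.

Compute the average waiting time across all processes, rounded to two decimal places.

Timeline: | B 0-4 | D 4-10 | C 10-23 | A 23-37 |
Completion: A=37  B=4  C=23  D=10
Turnaround (C−A): A=37  B=4  C=21  D=6
Waiting times: A=23, B=0, C=8, D=0
Average waiting = (23+0+8+0) / 4 = 31/4 = 7.75

7.75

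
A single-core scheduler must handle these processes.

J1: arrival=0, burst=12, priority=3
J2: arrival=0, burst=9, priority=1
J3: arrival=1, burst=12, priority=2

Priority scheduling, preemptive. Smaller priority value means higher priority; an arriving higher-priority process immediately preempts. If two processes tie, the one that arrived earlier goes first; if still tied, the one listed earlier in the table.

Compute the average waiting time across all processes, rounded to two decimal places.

Timeline: | J2 0-9 | J3 9-21 | J1 21-33 |
Completion: J1=33  J2=9  J3=21
Turnaround (C−A): J1=33  J2=9  J3=20
Waiting times: J1=21, J2=0, J3=8
Average waiting = (21+0+8) / 3 = 29/3 = 9.67

9.67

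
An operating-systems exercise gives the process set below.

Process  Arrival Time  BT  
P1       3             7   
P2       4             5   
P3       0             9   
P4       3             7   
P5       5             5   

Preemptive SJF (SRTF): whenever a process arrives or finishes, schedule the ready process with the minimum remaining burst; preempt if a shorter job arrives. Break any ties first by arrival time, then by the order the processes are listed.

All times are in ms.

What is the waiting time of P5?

9

Timeline: | P3 0-9 | P2 9-14 | P5 14-19 | P1 19-26 | P4 26-33 |
Completion: P1=26  P2=14  P3=9  P4=33  P5=19
Turnaround (C−A): P1=23  P2=10  P3=9  P4=30  P5=14
Waiting(P5) = turnaround − burst = 14 − 5 = 9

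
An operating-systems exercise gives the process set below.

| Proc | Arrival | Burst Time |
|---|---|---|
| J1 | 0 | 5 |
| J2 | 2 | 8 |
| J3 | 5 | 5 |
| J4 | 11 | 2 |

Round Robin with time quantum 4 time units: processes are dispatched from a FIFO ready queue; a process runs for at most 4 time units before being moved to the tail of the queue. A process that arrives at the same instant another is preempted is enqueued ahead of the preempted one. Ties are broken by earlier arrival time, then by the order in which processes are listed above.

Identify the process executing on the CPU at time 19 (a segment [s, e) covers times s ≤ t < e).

J3

Timeline: | J1 0-4 | J2 4-8 | J1 8-9 | J3 9-13 | J2 13-17 | J4 17-19 | J3 19-20 |
Completion: J1=9  J2=17  J3=20  J4=19
Turnaround (C−A): J1=9  J2=15  J3=15  J4=8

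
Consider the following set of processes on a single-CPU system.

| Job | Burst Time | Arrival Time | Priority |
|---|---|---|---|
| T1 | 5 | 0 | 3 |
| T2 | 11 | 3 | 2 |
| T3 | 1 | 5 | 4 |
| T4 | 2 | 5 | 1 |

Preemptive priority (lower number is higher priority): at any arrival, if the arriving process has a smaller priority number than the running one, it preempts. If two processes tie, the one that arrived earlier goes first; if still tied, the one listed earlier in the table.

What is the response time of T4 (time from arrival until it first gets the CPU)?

Gantt: | T1 0-3 | T2 3-5 | T4 5-7 | T2 7-16 | T1 16-18 | T3 18-19 |
Completion: T1=18  T2=16  T3=19  T4=7
Turnaround (C−A): T1=18  T2=13  T3=14  T4=2
Response(T4) = first start − arrival = 5 − 5 = 0

0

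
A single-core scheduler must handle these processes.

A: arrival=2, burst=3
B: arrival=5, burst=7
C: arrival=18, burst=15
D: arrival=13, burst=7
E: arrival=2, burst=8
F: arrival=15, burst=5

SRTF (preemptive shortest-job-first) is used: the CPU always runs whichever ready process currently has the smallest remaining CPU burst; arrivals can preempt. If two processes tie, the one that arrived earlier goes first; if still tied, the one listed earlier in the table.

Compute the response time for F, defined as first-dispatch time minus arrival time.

5

Timeline: | idle 0-2 | A 2-5 | B 5-12 | E 12-20 | F 20-25 | D 25-32 | C 32-47 |
Completion: A=5  B=12  C=47  D=32  E=20  F=25
Turnaround (C−A): A=3  B=7  C=29  D=19  E=18  F=10
Response(F) = first start − arrival = 20 − 15 = 5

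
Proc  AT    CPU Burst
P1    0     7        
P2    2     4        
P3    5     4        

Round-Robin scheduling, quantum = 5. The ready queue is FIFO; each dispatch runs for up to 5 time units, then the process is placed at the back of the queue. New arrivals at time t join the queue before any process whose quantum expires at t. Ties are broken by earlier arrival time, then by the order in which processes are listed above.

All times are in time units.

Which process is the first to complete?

P2

Gantt: | P1 0-5 | P2 5-9 | P3 9-13 | P1 13-15 |
Completion: P1=15  P2=9  P3=13
Turnaround (C−A): P1=15  P2=7  P3=8
Finish order: P2 → P3 → P1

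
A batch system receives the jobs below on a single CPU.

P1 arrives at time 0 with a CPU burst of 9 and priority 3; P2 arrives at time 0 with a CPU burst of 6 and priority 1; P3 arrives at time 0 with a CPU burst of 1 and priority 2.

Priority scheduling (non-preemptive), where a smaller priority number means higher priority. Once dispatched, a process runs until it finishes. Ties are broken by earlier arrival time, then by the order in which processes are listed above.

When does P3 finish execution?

Gantt: | P2 0-6 | P3 6-7 | P1 7-16 |
Completion: P1=16  P2=6  P3=7

7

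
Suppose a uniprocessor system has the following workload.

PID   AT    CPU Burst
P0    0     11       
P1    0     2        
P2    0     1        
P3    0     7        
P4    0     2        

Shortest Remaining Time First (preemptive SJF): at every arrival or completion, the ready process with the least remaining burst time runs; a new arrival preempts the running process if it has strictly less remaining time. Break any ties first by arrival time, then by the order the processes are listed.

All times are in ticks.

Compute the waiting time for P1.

1

Timeline: | P2 0-1 | P1 1-3 | P4 3-5 | P3 5-12 | P0 12-23 |
Completion: P0=23  P1=3  P2=1  P3=12  P4=5
Waiting(P1) = turnaround − burst = 3 − 2 = 1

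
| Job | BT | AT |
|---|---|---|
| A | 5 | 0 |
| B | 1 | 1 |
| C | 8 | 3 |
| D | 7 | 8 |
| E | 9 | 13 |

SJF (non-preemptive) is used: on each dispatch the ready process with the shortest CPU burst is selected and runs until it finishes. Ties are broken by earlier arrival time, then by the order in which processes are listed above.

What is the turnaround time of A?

Schedule: | A 0-5 | B 5-6 | C 6-14 | D 14-21 | E 21-30 |
Completion: A=5  B=6  C=14  D=21  E=30
Turnaround(A) = completion − arrival = 5 − 0 = 5

5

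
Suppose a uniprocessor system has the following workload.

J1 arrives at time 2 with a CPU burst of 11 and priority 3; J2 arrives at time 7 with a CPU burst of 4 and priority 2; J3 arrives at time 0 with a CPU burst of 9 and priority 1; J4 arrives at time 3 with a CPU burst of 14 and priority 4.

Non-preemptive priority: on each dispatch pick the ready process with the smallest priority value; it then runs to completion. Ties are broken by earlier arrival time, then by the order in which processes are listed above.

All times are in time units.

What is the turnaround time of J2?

Gantt: | J3 0-9 | J2 9-13 | J1 13-24 | J4 24-38 |
Completion: J1=24  J2=13  J3=9  J4=38
Turnaround(J2) = completion − arrival = 13 − 7 = 6

6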